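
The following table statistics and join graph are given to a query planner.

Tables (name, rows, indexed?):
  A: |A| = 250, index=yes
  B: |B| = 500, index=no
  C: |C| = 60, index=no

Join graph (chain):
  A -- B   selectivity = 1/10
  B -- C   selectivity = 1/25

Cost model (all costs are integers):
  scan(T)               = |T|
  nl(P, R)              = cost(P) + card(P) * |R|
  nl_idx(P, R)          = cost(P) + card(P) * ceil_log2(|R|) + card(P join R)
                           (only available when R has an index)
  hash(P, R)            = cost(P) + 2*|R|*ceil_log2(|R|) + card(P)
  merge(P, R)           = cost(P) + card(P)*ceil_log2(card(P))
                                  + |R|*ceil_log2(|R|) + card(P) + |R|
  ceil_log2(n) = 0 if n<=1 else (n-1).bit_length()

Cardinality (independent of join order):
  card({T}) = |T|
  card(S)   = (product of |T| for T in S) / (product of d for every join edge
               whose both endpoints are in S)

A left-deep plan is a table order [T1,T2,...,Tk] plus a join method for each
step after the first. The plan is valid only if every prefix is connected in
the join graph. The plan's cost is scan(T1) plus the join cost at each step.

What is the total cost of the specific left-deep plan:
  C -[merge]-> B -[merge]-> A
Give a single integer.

22130

step 1: scan C: cost=60, card=60
step 2: join B via merge
    card(P join B) = 60*500/(25) = 1200
    cost = 60 + 60*6 + 500*9 + 60 + 500 = 5480
step 3: join A via merge
    card(P join A) = 1200*250/(10) = 30000
    cost = 5480 + 1200*11 + 250*8 + 1200 + 250 = 22130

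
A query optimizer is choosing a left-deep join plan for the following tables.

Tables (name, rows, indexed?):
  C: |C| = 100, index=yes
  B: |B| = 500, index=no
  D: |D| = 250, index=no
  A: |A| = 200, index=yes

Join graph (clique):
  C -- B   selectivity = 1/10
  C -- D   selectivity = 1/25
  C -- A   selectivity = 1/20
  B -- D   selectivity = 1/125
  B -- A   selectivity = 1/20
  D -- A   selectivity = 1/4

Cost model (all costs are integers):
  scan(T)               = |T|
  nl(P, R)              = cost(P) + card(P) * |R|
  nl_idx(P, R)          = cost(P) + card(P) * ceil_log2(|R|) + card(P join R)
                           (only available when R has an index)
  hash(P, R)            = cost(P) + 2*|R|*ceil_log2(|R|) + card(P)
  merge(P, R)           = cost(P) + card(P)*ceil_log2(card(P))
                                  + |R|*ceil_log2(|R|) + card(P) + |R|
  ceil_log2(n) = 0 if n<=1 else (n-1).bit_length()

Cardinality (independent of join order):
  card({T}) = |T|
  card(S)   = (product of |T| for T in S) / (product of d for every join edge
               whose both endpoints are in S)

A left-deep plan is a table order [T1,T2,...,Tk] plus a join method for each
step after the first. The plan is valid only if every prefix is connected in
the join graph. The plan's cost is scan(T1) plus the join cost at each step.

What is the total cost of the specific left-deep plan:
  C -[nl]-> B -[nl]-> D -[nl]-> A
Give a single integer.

step 1: scan C: cost=100, card=100
step 2: join B via nl
    card(P join B) = 100*500/(10) = 5000
    cost = 100 + 100*500 = 50100
step 3: join D via nl
    card(P join D) = 5000*250/(25*125) = 400
    cost = 50100 + 5000*250 = 1300100
step 4: join A via nl
    card(P join A) = 400*200/(20*20*4) = 50
    cost = 1300100 + 400*200 = 1380100

1380100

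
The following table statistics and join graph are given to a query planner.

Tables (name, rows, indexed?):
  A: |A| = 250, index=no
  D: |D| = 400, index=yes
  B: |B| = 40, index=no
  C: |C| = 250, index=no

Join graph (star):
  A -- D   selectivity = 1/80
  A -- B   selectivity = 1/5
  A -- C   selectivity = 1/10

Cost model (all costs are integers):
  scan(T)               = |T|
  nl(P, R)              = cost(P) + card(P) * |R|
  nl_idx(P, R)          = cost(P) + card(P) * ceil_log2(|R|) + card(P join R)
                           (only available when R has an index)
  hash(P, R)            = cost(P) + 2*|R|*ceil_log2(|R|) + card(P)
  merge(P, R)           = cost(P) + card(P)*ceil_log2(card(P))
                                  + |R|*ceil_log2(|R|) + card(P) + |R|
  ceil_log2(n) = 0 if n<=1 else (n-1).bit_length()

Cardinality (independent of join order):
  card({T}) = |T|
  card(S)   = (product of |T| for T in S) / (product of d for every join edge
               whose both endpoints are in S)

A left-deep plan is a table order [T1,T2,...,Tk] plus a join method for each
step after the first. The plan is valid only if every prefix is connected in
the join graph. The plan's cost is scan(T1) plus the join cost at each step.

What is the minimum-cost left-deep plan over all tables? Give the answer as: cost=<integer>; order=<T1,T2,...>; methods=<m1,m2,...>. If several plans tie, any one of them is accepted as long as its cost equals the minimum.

Selinger DP (subsets sized 1..n):
  {A}: scan cost=250, card=250
  {D}: scan cost=400, card=400
  {B}: scan cost=40, card=40
  {C}: scan cost=250, card=250
  {AD}: card=1250; try (D,nl_idx)→3750, (A,hash)→4800, (D,merge)→6500, (A,merge)→6650, (D,hash)→7700, (D,nl)→100250 …(+1); best=3750 via (D,nl_idx)
  {AB}: card=2000; try (B,hash)→980, (A,merge)→2570, (B,merge)→2780, (A,hash)→4080, (A,nl)→10040, (B,nl)→10250; best=980 via (B,hash)
  {AC}: card=6250; try (C,hash)→4500, (A,hash)→4500, (C,merge)→4750, (A,merge)→4750, (C,nl)→62750, (A,nl)→62750; best=4500 via (C,hash)
  {ABD}: card=10000; try (B,hash)→5480, (D,hash)→10180, (B,merge)→19030, (D,merge)→28980, (D,nl_idx)→28980, (B,nl)→53750 …(+1); best=5480 via (B,hash)
  {ACD}: card=31250; try (C,hash)→9000, (D,hash)→17950, (C,merge)→21000, (D,nl_idx)→92000, (D,merge)→96000, (C,nl)→316250 …(+1); best=9000 via (C,hash)
  {ABC}: card=50000; try (C,hash)→6980, (B,hash)→11230, (C,merge)→27230, (B,merge)→92280, (B,nl)→254500, (C,nl)→500980; best=6980 via (C,hash)
  {ABCD}: card=250000; try (C,hash)→19480, (B,hash)→40730, (D,hash)→64180, (C,merge)→157730, (B,merge)→509280, (D,nl_idx)→706980 …(+4); best=19480 via (C,hash)

cost=19480; order=A,D,B,C; methods=nl_idx,hash,hash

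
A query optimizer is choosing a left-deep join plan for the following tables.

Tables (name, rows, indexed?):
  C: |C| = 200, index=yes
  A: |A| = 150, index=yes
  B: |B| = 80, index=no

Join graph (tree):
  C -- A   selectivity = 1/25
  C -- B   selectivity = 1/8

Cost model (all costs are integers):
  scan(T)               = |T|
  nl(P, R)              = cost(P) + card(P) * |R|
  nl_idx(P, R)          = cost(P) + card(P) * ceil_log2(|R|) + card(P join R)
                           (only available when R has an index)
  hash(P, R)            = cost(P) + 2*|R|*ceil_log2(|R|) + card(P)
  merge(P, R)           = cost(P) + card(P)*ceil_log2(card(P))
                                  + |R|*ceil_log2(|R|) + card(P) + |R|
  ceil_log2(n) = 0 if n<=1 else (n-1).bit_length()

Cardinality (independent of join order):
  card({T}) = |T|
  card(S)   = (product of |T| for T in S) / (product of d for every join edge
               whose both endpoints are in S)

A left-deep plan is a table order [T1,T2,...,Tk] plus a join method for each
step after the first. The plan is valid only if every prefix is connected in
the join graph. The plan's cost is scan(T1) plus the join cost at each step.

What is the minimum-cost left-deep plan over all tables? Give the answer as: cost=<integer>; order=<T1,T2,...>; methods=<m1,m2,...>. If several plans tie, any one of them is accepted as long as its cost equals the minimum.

Selinger DP (subsets sized 1..n):
  {C}: scan cost=200, card=200
  {A}: scan cost=150, card=150
  {B}: scan cost=80, card=80
  {AC}: card=1200; try (C,nl_idx)→2550, (A,hash)→2800, (A,nl_idx)→3000, (C,merge)→3300, (A,merge)→3350, (C,hash)→3500 …(+2); best=2550 via (C,nl_idx)
  {BC}: card=2000; try (B,hash)→1520, (C,merge)→2520, (B,merge)→2640, (C,nl_idx)→2720, (C,hash)→3360, (C,nl)→16080 …(+1); best=1520 via (B,hash)
  {ABC}: card=12000; try (B,hash)→4870, (A,hash)→5920, (B,merge)→17590, (A,merge)→26870, (A,nl_idx)→29520, (B,nl)→98550 …(+1); best=4870 via (B,hash)

cost=4870; order=A,C,B; methods=nl_idx,hash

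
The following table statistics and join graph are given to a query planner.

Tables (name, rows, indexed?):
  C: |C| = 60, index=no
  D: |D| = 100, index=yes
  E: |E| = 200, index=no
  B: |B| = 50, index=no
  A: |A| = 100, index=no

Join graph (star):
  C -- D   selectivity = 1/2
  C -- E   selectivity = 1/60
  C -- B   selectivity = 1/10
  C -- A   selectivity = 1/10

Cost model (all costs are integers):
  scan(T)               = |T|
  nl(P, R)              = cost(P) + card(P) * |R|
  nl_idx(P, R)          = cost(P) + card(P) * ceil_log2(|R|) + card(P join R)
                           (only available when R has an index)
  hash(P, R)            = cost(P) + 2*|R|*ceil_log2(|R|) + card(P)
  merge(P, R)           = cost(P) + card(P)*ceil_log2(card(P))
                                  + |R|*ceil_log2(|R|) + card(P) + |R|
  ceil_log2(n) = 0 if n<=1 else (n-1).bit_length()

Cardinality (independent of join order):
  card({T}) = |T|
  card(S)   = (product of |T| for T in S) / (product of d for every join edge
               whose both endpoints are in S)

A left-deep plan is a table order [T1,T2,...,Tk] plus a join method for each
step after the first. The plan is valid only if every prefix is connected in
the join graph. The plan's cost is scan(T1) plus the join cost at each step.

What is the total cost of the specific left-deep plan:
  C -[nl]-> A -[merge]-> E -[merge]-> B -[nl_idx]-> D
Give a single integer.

608810

step 1: scan C: cost=60, card=60
step 2: join A via nl
    card(P join A) = 60*100/(10) = 600
    cost = 60 + 60*100 = 6060
step 3: join E via merge
    card(P join E) = 600*200/(60) = 2000
    cost = 6060 + 600*10 + 200*8 + 600 + 200 = 14460
step 4: join B via merge
    card(P join B) = 2000*50/(10) = 10000
    cost = 14460 + 2000*11 + 50*6 + 2000 + 50 = 38810
step 5: join D via nl_idx
    card(P join D) = 10000*100/(2) = 500000
    cost = 38810 + 10000*7 + 500000 = 608810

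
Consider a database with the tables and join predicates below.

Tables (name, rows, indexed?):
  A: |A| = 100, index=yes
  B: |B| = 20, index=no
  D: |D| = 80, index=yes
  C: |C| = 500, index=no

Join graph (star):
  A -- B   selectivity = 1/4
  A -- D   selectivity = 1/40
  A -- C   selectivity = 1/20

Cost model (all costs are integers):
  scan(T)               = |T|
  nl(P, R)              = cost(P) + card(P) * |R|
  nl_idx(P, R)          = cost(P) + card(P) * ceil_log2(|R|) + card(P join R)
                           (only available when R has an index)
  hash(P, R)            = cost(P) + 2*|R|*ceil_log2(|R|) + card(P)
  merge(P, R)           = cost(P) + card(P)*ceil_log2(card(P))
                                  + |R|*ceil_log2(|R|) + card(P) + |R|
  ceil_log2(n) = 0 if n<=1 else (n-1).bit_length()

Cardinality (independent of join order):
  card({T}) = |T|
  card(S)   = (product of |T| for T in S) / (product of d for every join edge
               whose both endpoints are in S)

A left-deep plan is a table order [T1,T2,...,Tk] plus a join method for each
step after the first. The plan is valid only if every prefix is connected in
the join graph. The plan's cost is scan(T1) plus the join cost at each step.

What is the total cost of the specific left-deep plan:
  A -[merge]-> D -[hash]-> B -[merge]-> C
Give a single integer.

step 1: scan A: cost=100, card=100
step 2: join D via merge
    card(P join D) = 100*80/(40) = 200
    cost = 100 + 100*7 + 80*7 + 100 + 80 = 1540
step 3: join B via hash
    card(P join B) = 200*20/(4) = 1000
    cost = 1540 + 2*20*5 + 200 = 1940
step 4: join C via merge
    card(P join C) = 1000*500/(20) = 25000
    cost = 1940 + 1000*10 + 500*9 + 1000 + 500 = 17940

17940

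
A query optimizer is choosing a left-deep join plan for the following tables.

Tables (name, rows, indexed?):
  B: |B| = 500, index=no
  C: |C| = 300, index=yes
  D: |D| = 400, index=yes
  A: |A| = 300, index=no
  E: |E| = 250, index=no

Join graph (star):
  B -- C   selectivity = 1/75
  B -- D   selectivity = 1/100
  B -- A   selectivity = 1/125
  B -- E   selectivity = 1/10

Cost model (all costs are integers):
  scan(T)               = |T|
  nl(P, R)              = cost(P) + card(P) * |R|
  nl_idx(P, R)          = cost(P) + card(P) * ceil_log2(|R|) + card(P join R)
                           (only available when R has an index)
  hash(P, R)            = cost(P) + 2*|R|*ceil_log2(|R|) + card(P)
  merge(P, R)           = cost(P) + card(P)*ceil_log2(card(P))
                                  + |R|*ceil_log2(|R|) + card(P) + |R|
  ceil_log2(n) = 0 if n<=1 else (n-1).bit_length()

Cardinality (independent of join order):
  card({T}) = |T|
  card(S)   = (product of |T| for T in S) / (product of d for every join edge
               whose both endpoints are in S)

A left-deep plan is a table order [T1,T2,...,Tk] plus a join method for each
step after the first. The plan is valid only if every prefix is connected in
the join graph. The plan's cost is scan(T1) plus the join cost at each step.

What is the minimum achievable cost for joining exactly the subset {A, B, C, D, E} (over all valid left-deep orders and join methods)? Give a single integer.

Selinger DP over subsets of {A,B,C,D,E}:
  {B}: scan cost=500, card=500
  {C}: scan cost=300, card=300
  {D}: scan cost=400, card=400
  {A}: scan cost=300, card=300
  {E}: scan cost=250, card=250
  {BC}: card=2000; try (C,hash)→6400, (C,nl_idx)→7000, (B,merge)→8300, (C,merge)→8500, (B,hash)→9600, (B,nl)→150300 …(+1); best=6400 via (C,hash)
  {BD}: card=2000; try (D,nl_idx)→7000, (D,hash)→8200, (B,merge)→9400, (D,merge)→9500, (B,hash)→9800, (B,nl)→200400 …(+1); best=7000 via (D,nl_idx)
  {AB}: card=1200; try (A,hash)→6400, (B,merge)→8300, (A,merge)→8500, (B,hash)→9600, (B,nl)→150300, (A,nl)→150500; best=6400 via (A,hash)
  {BE}: card=12500; try (E,hash)→5000, (B,merge)→7500, (E,merge)→7750, (B,hash)→9500, (B,nl)→125250, (E,nl)→125500; best=5000 via (E,hash)
  {BCD}: card=8000; try (C,hash)→14400, (D,hash)→15600, (D,nl_idx)→32400, (C,nl_idx)→33000, (C,merge)→34000, (D,merge)→34400 …(+2); best=14400 via (C,hash)
  {ABC}: card=4800; try (C,hash)→13000, (A,hash)→13800, (C,nl_idx)→22000, (C,merge)→23800, (A,merge)→33400, (C,nl)→366400 …(+1); best=13000 via (C,hash)
  {BCE}: card=50000; try (E,hash)→12400, (C,hash)→22900, (E,merge)→32650, (C,nl_idx)→167500, (C,merge)→195500, (E,nl)→506400 …(+1); best=12400 via (E,hash)
  {ABD}: card=4800; try (A,hash)→14400, (D,hash)→14800, (D,nl_idx)→22000, (D,merge)→24800, (A,merge)→34000, (D,nl)→486400 …(+1); best=14400 via (A,hash)
  {BDE}: card=50000; try (E,hash)→13000, (D,hash)→24700, (E,merge)→33250, (D,nl_idx)→167500, (D,merge)→196500, (E,nl)→507000 …(+1); best=13000 via (E,hash)
  {ABE}: card=30000; try (E,hash)→11600, (A,hash)→22900, (E,merge)→23050, (A,merge)→195500, (E,nl)→306400, (A,nl)→3755000; best=11600 via (E,hash)
  {ABCD}: card=19200; try (C,hash)→24600, (D,hash)→25000, (A,hash)→27800, (D,nl_idx)→75400, (C,nl_idx)→76800, (D,merge)→84200 …(+5); best=24600 via (C,hash)
  {BCDE}: card=200000; try (E,hash)→26400, (C,hash)→68400, (D,hash)→69600, (E,merge)→128650, (D,nl_idx)→662400, (C,nl_idx)→663000 …(+5); best=26400 via (E,hash)
  {ABCE}: card=120000; try (E,hash)→21800, (C,hash)→47000, (A,hash)→67800, (E,merge)→82450, (C,nl_idx)→401600, (C,merge)→494600 …(+4); best=21800 via (E,hash)
  {ABDE}: card=120000; try (E,hash)→23200, (D,hash)→48800, (A,hash)→68400, (E,merge)→83850, (D,nl_idx)→401600, (D,merge)→495600 …(+4); best=23200 via (E,hash)
  {ABCDE}: card=480000; try (E,hash)→47800, (C,hash)→148600, (D,hash)→149000, (A,hash)→231800, (E,merge)→334050, (D,nl_idx)→1581800 …(+8); best=47800 via (E,hash)

47800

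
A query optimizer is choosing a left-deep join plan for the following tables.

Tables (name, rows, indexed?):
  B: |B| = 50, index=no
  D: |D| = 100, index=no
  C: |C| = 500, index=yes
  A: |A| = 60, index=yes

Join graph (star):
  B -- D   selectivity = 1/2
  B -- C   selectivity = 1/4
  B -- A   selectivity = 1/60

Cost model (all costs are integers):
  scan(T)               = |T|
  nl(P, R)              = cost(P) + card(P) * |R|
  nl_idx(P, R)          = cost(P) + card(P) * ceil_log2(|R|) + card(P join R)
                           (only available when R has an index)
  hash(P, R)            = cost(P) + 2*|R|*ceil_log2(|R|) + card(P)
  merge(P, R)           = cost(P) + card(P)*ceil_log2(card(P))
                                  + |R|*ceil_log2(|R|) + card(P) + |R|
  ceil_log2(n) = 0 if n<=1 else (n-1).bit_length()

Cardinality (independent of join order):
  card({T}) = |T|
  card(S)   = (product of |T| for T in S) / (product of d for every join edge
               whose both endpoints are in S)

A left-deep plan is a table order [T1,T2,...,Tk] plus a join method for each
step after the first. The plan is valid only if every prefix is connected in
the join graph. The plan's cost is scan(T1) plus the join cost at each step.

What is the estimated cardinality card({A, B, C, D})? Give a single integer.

312500

Tables in S: A(60), B(50), C(500), D(100)
Edges inside S: B-D(d=2), B-C(d=4), B-A(d=60)
numerator = 60 * 50 * 500 * 100 = 150000000
denominator = 2 * 4 * 60 = 480
card(S) = 150000000 / 480 = 312500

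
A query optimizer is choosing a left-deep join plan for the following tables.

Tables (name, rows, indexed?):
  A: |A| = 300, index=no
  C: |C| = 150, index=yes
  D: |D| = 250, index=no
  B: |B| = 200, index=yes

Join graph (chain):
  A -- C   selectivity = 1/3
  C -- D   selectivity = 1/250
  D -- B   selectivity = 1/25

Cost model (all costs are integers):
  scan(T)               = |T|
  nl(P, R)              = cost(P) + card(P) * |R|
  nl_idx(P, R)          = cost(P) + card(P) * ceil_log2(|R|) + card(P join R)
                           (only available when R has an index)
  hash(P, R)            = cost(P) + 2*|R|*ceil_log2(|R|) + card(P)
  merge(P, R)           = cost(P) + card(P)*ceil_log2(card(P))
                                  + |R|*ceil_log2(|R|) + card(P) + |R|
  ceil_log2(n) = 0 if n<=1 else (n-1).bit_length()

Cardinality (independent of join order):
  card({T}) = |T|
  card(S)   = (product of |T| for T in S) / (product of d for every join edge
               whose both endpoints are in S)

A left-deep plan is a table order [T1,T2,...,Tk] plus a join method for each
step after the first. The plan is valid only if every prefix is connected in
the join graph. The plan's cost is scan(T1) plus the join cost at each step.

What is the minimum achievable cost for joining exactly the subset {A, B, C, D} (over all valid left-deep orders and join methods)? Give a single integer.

11400

Selinger DP over subsets of {A,B,C,D}:
  {A}: scan cost=300, card=300
  {C}: scan cost=150, card=150
  {D}: scan cost=250, card=250
  {B}: scan cost=200, card=200
  {AC}: card=15000; try (C,hash)→3000, (A,merge)→4500, (C,merge)→4650, (A,hash)→5700, (C,nl_idx)→17700, (A,nl)→45150 …(+1); best=3000 via (C,hash)
  {CD}: card=150; try (C,nl_idx)→2400, (C,hash)→2900, (D,merge)→3750, (C,merge)→3850, (D,hash)→4300, (D,nl)→37650 …(+1); best=2400 via (C,nl_idx)
  {BD}: card=2000; try (B,hash)→3700, (D,merge)→4250, (B,nl_idx)→4250, (B,merge)→4300, (D,hash)→4400, (D,nl)→50200 …(+1); best=3700 via (B,hash)
  {ACD}: card=15000; try (A,merge)→6750, (A,hash)→7950, (D,hash)→22000, (A,nl)→47400, (D,merge)→230250, (D,nl)→3753000; best=6750 via (A,merge)
  {BCD}: card=1200; try (B,nl_idx)→4800, (B,merge)→5550, (B,hash)→5750, (C,hash)→8100, (C,nl_idx)→20900, (C,merge)→29050 …(+2); best=4800 via (B,nl_idx)
  {ABCD}: card=120000; try (A,hash)→11400, (A,merge)→22200, (B,hash)→24950, (B,merge)→233550, (B,nl_idx)→246750, (A,nl)→364800 …(+1); best=11400 via (A,hash)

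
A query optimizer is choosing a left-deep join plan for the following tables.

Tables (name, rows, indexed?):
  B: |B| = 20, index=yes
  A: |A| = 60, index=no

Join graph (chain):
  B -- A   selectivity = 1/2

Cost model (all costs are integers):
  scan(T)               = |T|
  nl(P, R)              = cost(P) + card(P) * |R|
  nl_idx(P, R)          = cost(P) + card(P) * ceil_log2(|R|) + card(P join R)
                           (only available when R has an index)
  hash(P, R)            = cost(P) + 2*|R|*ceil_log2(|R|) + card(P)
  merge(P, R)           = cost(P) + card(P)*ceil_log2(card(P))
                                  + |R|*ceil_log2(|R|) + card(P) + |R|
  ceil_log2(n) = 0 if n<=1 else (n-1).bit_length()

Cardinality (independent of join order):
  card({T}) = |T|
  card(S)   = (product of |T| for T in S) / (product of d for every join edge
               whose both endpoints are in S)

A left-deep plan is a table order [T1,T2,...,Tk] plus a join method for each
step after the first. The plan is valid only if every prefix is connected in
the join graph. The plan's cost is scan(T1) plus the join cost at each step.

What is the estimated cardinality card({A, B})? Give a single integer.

Tables in S: A(60), B(20)
Edges inside S: B-A(d=2)
numerator = 60 * 20 = 1200
denominator = 2 = 2
card(S) = 1200 / 2 = 600

600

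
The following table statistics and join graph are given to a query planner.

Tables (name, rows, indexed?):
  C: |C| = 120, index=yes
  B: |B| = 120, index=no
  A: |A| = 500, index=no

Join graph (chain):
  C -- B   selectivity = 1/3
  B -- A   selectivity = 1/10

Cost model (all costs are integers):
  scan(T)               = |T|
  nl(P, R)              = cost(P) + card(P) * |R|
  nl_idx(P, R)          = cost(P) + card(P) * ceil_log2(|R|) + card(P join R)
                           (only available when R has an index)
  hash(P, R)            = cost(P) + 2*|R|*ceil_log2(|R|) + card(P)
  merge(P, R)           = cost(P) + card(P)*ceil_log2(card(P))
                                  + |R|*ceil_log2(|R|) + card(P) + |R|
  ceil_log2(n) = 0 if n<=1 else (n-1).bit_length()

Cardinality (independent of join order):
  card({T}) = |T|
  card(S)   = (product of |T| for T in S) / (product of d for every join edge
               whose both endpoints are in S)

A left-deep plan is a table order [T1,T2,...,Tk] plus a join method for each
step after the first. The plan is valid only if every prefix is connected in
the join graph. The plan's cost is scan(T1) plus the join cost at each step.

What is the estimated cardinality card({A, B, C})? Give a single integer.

Tables in S: A(500), B(120), C(120)
Edges inside S: C-B(d=3), B-A(d=10)
numerator = 500 * 120 * 120 = 7200000
denominator = 3 * 10 = 30
card(S) = 7200000 / 30 = 240000

240000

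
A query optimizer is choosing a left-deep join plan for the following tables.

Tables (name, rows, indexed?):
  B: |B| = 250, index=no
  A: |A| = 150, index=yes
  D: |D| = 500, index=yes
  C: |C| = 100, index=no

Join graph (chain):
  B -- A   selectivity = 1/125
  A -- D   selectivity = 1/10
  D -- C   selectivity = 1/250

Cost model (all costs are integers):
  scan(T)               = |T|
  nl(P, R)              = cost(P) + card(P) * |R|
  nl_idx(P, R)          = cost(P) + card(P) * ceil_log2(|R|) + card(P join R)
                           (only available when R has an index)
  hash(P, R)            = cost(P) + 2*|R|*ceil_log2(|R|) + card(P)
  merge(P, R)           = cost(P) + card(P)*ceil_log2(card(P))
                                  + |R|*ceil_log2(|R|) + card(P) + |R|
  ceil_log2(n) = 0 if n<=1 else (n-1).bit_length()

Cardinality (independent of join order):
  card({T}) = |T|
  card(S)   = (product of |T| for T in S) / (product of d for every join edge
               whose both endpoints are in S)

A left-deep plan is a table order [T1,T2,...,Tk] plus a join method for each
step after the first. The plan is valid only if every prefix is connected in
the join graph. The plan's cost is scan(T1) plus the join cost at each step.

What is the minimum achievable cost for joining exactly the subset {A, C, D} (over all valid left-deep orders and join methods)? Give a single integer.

3800

Selinger DP over subsets of {A,C,D}:
  {A}: scan cost=150, card=150
  {D}: scan cost=500, card=500
  {C}: scan cost=100, card=100
  {AD}: card=7500; try (A,hash)→3400, (D,merge)→6500, (A,merge)→6850, (D,nl_idx)→9000, (D,hash)→9300, (A,nl_idx)→12000 …(+2); best=3400 via (A,hash)
  {CD}: card=200; try (D,nl_idx)→1200, (C,hash)→2400, (D,merge)→5900, (C,merge)→6300, (D,hash)→9200, (D,nl)→50100 …(+1); best=1200 via (D,nl_idx)
  {ACD}: card=3000; try (A,hash)→3800, (A,merge)→4350, (A,nl_idx)→5800, (C,hash)→12300, (A,nl)→31200, (C,merge)→109200 …(+1); best=3800 via (A,hash)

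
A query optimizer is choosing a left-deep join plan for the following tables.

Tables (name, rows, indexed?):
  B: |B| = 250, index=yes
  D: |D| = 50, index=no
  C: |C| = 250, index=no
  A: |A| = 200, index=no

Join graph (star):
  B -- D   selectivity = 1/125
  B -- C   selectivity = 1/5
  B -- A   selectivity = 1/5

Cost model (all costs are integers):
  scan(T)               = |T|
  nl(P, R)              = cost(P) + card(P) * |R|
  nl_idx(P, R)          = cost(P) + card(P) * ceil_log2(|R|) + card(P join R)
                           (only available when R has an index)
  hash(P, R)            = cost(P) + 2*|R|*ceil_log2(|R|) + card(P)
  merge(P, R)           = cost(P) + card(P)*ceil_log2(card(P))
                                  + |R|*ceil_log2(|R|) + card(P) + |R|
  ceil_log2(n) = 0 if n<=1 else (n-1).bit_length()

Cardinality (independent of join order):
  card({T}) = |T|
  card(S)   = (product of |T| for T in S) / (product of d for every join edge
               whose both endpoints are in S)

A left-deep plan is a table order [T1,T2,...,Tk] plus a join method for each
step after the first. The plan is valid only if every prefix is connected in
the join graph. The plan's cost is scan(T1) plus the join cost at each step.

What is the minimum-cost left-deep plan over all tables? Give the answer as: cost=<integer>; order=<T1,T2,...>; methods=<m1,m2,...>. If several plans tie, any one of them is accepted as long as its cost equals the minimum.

Selinger DP (subsets sized 1..n):
  {B}: scan cost=250, card=250
  {D}: scan cost=50, card=50
  {C}: scan cost=250, card=250
  {A}: scan cost=200, card=200
  {BD}: card=100; try (B,nl_idx)→550, (D,hash)→1100, (B,merge)→2650, (D,merge)→2850, (B,hash)→4100, (B,nl)→12550 …(+1); best=550 via (B,nl_idx)
  {BC}: card=12500; try (C,hash)→4500, (B,hash)→4500, (C,merge)→4750, (B,merge)→4750, (B,nl_idx)→14750, (C,nl)→62750 …(+1); best=4500 via (C,hash)
  {AB}: card=10000; try (A,hash)→3700, (B,merge)→4250, (A,merge)→4300, (B,hash)→4400, (B,nl_idx)→11800, (B,nl)→50200 …(+1); best=3700 via (A,hash)
  {BCD}: card=5000; try (C,merge)→3600, (C,hash)→4650, (D,hash)→17600, (C,nl)→25550, (D,merge)→192350, (D,nl)→629500; best=3600 via (C,merge)
  {ABD}: card=4000; try (A,merge)→3150, (A,hash)→3850, (D,hash)→14300, (A,nl)→20550, (D,merge)→154050, (D,nl)→503700; best=3150 via (A,merge)
  {ABC}: card=500000; try (C,hash)→17700, (A,hash)→20200, (C,merge)→155950, (A,merge)→193800, (C,nl)→2503700, (A,nl)→2504500; best=17700 via (C,hash)
  {ABCD}: card=200000; try (C,hash)→11150, (A,hash)→11800, (C,merge)→57400, (A,merge)→75400, (D,hash)→518300, (C,nl)→1003150 …(+3); best=11150 via (C,hash)

cost=11150; order=D,B,A,C; methods=nl_idx,merge,hash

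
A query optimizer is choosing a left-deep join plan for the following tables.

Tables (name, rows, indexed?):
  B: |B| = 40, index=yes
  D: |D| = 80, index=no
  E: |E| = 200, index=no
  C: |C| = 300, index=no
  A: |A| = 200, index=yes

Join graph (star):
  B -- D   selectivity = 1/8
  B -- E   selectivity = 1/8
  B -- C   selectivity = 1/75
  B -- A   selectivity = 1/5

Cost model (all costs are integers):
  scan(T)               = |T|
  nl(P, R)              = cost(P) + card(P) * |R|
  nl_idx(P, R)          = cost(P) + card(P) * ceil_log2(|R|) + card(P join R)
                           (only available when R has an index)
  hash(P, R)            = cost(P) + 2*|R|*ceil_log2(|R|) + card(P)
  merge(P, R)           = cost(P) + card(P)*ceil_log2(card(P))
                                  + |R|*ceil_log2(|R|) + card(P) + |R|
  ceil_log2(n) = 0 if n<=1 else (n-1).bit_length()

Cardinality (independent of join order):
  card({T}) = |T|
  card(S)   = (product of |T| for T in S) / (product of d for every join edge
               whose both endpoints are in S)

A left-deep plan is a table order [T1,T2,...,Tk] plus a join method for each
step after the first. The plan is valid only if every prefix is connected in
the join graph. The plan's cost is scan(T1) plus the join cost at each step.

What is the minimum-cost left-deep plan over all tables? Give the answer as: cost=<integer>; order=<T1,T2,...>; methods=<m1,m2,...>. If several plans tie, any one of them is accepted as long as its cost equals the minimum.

cost=50360; order=C,B,D,E,A; methods=hash,hash,hash,hash

Selinger DP (subsets sized 1..n):
  {B}: scan cost=40, card=40
  {D}: scan cost=80, card=80
  {E}: scan cost=200, card=200
  {C}: scan cost=300, card=300
  {A}: scan cost=200, card=200
  {BD}: card=400; try (B,hash)→640, (D,merge)→960, (B,nl_idx)→960, (B,merge)→1000, (D,hash)→1200, (D,nl)→3240 …(+1); best=640 via (B,hash)
  {BE}: card=1000; try (B,hash)→880, (E,merge)→2120, (B,merge)→2280, (B,nl_idx)→2400, (E,hash)→3280, (E,nl)→8040 …(+1); best=880 via (B,hash)
  {BC}: card=160; try (B,hash)→1080, (B,nl_idx)→2260, (C,merge)→3320, (B,merge)→3580, (C,hash)→5480, (C,nl)→12040 …(+1); best=1080 via (B,hash)
  {AB}: card=1600; try (B,hash)→880, (A,nl_idx)→1960, (A,merge)→2120, (B,merge)→2280, (B,nl_idx)→3000, (A,hash)→3280 …(+2); best=880 via (B,hash)
  {BDE}: card=10000; try (D,hash)→3000, (E,hash)→4240, (E,merge)→6440, (D,merge)→12520, (E,nl)→80640, (D,nl)→80880; best=3000 via (D,hash)
  {BCD}: card=1600; try (D,hash)→2360, (D,merge)→3160, (C,hash)→6440, (C,merge)→7640, (D,nl)→13880, (C,nl)→120640; best=2360 via (D,hash)
  {ABD}: card=16000; try (D,hash)→3600, (A,hash)→4240, (A,merge)→6440, (A,nl_idx)→19840, (D,merge)→20720, (A,nl)→80640 …(+1); best=3600 via (D,hash)
  {BCE}: card=4000; try (E,merge)→4320, (E,hash)→4440, (C,hash)→7280, (C,merge)→14880, (E,nl)→33080, (C,nl)→300880; best=4320 via (E,merge)
  {ABE}: card=40000; try (A,hash)→5080, (E,hash)→5680, (A,merge)→13680, (E,merge)→21880, (A,nl_idx)→48880, (A,nl)→200880 …(+1); best=5080 via (A,hash)
  {ABC}: card=6400; try (A,merge)→4320, (A,hash)→4440, (C,hash)→7880, (A,nl_idx)→8760, (C,merge)→23080, (A,nl)→33080 …(+1); best=4320 via (A,merge)
  {BCDE}: card=40000; try (E,hash)→7160, (D,hash)→9440, (C,hash)→18400, (E,merge)→23360, (D,merge)→56960, (C,merge)→156000 …(+3); best=7160 via (E,hash)
  {ABDE}: card=400000; try (A,hash)→16200, (E,hash)→22800, (D,hash)→46200, (A,merge)→154800, (E,merge)→245400, (A,nl_idx)→483000 …(+4); best=16200 via (A,hash)
  {ABCD}: card=64000; try (A,hash)→7160, (D,hash)→11840, (A,merge)→23360, (C,hash)→25000, (A,nl_idx)→79160, (D,merge)→94560 …(+4); best=7160 via (A,hash)
  {ABCE}: card=160000; try (A,hash)→11520, (E,hash)→13920, (C,hash)→50480, (A,merge)→58120, (E,merge)→95720, (A,nl_idx)→196320 …(+4); best=11520 via (A,hash)
  {ABCDE}: card=1600000; try (A,hash)→50360, (E,hash)→74360, (D,hash)→172640, (C,hash)→421600, (A,merge)→688960, (E,merge)→1096960 …(+7); best=50360 via (A,hash)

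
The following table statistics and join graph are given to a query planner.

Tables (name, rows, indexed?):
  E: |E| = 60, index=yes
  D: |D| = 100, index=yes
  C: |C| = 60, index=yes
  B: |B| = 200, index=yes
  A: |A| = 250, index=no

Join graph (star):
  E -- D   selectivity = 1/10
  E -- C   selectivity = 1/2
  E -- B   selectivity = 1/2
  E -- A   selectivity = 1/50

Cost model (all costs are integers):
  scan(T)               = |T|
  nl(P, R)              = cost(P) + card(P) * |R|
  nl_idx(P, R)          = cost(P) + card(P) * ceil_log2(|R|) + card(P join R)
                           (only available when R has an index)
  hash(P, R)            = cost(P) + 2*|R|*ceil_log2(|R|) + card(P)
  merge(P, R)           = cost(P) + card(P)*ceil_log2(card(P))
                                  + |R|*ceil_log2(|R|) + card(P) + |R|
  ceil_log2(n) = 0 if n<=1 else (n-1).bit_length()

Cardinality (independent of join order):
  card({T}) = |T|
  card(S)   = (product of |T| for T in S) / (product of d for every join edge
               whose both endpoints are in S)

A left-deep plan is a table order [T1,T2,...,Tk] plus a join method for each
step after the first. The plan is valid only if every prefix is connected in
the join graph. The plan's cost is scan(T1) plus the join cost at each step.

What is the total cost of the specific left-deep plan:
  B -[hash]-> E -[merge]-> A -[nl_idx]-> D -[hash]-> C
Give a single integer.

898090

step 1: scan B: cost=200, card=200
step 2: join E via hash
    card(P join E) = 200*60/(2) = 6000
    cost = 200 + 2*60*6 + 200 = 1120
step 3: join A via merge
    card(P join A) = 6000*250/(50) = 30000
    cost = 1120 + 6000*13 + 250*8 + 6000 + 250 = 87370
step 4: join D via nl_idx
    card(P join D) = 30000*100/(10) = 300000
    cost = 87370 + 30000*7 + 300000 = 597370
step 5: join C via hash
    card(P join C) = 300000*60/(2) = 9000000
    cost = 597370 + 2*60*6 + 300000 = 898090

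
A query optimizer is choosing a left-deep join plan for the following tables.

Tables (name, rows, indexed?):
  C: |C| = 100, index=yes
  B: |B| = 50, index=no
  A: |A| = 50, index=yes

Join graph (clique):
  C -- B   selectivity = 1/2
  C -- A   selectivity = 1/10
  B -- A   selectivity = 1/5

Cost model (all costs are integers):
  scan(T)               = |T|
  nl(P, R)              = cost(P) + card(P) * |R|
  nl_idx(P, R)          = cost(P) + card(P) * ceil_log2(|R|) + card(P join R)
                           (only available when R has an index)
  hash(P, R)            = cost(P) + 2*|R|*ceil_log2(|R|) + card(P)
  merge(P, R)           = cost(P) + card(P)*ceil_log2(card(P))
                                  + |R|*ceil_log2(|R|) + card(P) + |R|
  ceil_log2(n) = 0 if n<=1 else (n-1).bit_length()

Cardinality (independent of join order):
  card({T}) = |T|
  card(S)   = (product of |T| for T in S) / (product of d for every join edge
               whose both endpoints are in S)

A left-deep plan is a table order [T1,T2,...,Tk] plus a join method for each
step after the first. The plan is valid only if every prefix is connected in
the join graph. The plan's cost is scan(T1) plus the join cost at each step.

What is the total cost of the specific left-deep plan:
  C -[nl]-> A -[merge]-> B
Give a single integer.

step 1: scan C: cost=100, card=100
step 2: join A via nl
    card(P join A) = 100*50/(10) = 500
    cost = 100 + 100*50 = 5100
step 3: join B via merge
    card(P join B) = 500*50/(2*5) = 2500
    cost = 5100 + 500*9 + 50*6 + 500 + 50 = 10450

10450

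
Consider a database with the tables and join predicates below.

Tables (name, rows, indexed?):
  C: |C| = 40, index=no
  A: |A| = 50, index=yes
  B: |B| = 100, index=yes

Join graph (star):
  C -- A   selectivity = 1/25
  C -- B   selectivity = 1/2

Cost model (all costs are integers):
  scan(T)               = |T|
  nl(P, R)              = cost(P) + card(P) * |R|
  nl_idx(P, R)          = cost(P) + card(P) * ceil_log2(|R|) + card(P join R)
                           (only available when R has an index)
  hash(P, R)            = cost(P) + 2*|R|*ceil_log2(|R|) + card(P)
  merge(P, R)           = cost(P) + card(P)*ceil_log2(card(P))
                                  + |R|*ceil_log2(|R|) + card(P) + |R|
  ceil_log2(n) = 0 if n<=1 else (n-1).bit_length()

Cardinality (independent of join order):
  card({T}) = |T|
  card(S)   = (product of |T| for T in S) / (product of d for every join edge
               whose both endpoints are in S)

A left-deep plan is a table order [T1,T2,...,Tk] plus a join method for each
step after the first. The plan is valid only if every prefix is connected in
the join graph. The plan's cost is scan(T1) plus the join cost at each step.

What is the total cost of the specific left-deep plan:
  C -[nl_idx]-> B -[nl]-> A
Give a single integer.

102320

step 1: scan C: cost=40, card=40
step 2: join B via nl_idx
    card(P join B) = 40*100/(2) = 2000
    cost = 40 + 40*7 + 2000 = 2320
step 3: join A via nl
    card(P join A) = 2000*50/(25) = 4000
    cost = 2320 + 2000*50 = 102320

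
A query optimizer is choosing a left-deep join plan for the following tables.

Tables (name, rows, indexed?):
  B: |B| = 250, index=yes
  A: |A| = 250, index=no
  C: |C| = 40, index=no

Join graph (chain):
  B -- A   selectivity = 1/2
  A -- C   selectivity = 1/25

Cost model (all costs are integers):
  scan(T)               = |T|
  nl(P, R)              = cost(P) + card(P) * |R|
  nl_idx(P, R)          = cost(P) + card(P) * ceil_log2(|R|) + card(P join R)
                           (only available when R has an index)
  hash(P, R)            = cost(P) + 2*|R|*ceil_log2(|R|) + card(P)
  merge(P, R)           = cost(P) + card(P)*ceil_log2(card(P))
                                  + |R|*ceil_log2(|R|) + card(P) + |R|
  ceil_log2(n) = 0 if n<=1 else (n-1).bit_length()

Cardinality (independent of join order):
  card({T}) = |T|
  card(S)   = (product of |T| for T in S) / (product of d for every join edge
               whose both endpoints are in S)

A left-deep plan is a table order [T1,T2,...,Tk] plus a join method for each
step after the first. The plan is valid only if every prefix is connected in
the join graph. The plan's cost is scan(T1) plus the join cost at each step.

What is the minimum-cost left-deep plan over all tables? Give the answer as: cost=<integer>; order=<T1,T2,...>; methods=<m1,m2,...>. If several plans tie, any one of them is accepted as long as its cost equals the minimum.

cost=5380; order=A,C,B; methods=hash,hash

Selinger DP (subsets sized 1..n):
  {B}: scan cost=250, card=250
  {A}: scan cost=250, card=250
  {C}: scan cost=40, card=40
  {AB}: card=31250; try (B,hash)→4500, (A,hash)→4500, (B,merge)→4750, (A,merge)→4750, (B,nl_idx)→33500, (B,nl)→62750 …(+1); best=4500 via (B,hash)
  {AC}: card=400; try (C,hash)→980, (A,merge)→2570, (C,merge)→2780, (A,hash)→4080, (A,nl)→10040, (C,nl)→10250; best=980 via (C,hash)
  {ABC}: card=50000; try (B,hash)→5380, (B,merge)→7230, (C,hash)→36230, (B,nl_idx)→54180, (B,nl)→100980, (C,merge)→504780 …(+1); best=5380 via (B,hash)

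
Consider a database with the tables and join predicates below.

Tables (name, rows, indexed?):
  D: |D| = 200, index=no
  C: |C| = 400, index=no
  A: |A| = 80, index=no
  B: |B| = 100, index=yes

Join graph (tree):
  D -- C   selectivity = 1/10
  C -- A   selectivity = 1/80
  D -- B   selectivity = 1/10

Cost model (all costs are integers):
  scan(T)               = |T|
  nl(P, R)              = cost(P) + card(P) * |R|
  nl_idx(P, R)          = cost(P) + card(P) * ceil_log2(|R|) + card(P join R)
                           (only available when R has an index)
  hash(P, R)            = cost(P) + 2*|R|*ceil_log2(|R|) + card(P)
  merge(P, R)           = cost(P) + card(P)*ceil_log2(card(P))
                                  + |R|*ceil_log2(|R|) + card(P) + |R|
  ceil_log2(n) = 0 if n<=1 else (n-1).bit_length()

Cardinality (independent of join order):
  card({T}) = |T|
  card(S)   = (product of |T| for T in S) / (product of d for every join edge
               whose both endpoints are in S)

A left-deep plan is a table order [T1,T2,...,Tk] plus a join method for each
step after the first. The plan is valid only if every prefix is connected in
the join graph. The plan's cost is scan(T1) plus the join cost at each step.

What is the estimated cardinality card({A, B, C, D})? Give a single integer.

Tables in S: A(80), B(100), C(400), D(200)
Edges inside S: D-C(d=10), C-A(d=80), D-B(d=10)
numerator = 80 * 100 * 400 * 200 = 640000000
denominator = 10 * 80 * 10 = 8000
card(S) = 640000000 / 8000 = 80000

80000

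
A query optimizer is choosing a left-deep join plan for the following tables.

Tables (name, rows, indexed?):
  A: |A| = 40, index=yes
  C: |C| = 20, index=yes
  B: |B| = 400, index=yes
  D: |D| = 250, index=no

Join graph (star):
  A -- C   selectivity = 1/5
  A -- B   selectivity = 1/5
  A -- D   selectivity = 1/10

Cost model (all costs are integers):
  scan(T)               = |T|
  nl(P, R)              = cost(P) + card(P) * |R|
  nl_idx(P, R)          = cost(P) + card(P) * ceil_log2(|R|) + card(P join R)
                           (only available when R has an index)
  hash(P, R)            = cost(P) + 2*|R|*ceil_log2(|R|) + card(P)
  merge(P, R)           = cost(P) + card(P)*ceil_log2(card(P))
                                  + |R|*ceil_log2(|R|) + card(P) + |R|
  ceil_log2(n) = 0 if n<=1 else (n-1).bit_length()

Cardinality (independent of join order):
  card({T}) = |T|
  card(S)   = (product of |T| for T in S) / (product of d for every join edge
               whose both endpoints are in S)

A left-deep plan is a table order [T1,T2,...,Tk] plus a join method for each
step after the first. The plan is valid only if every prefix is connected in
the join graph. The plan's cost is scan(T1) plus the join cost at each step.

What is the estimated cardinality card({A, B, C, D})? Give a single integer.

320000

Tables in S: A(40), B(400), C(20), D(250)
Edges inside S: A-C(d=5), A-B(d=5), A-D(d=10)
numerator = 40 * 400 * 20 * 250 = 80000000
denominator = 5 * 5 * 10 = 250
card(S) = 80000000 / 250 = 320000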